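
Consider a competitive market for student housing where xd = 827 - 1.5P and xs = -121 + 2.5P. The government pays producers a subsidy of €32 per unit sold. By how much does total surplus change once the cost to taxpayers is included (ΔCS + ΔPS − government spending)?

Pre-subsidy: 827 - 1.5P = -121 + 2.5P gives P* = 237, x* = 471.5.
With the subsidy, sellers receive Ps = Pb + 32 for each unit, where Pb is the price buyers pay.
Supply in terms of Pb becomes xs = -121 + 2.5(Pb + 32) = -41 + 2.5Pb. Setting this equal to demand: 827 - 1.5Pb = -41 + 2.5Pb, so Pb = 217.
Sellers receive Ps = 217 + 32 = 249; x' = 827 − 1.5·217 = 501.5.
ΔCS = ½(471.5 + 501.5)(237 − 217) = 9730; ΔPS = ½(471.5 + 501.5)(249 − 237) = 5838.
Government spending = 32 × 501.5 = 16048.
Net change = 9730 + 5838 − 16048 = -480. The loss equals the DWL triangle ½·32·30.

Net change in total surplus = -€480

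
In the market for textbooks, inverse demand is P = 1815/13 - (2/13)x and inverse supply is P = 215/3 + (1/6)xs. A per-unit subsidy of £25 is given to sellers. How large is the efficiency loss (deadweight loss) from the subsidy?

Pre-subsidy: 1815/13 - (2/13)x = 215/3 + (1/6)x gives x* = 212 and P* = 107.
With the subsidy, sellers receive Ps = Pb + 25 for each unit, where Pb is the price buyers pay.
On the curves, Pb = 1815/13 - (2/13)x and Ps = 215/3 + (1/6)x; the wedge Ps − Pb = 25 gives 215/3 + (1/6)x − (1815/13 - (2/13)x) = 25, so x' = 290.
Then Pb = 1815/13 − (2/13)·290 = 95 and Ps = 215/3 + (1/6)·290 = 120.
The subsidy expands output by 290 − 212 = 78 past the efficient level; on those units the gap between marginal cost and willingness to pay runs from 0 up to 25.
DWL = ½ × 25 × 78 = 975.

Deadweight loss = £975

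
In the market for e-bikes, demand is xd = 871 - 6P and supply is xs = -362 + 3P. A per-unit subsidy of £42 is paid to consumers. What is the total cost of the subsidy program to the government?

Government cost = £5586

Pre-subsidy: 871 - 6P = -362 + 3P gives P* = 137, x* = 49.
With the rebate, buyers effectively pay Pb = Ps − 42, where Ps is the price sellers receive.
Demand in terms of Ps becomes xd = 871 − 6(Ps − 42) = 1123 - 6Ps. Setting this equal to supply: 1123 - 6Ps = -362 + 3Ps, so Ps = 165.
Buyers pay Pb = 165 − 42 = 123; x' = -362 + 3·165 = 133.
Government outlay = subsidy × quantity = 42 × 133 = 5586.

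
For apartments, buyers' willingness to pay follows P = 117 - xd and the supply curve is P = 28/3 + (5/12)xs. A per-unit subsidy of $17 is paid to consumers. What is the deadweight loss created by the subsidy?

Deadweight loss = $102

Pre-subsidy: 117 - x = 28/3 + (5/12)x gives x* = 76 and P* = 41.
With the rebate, buyers effectively pay Pb = Ps − 17, where Ps is the price sellers receive.
On the curves, Pb = 117 - x and Ps = 28/3 + (5/12)x; the wedge Ps − Pb = 17 gives 28/3 + (5/12)x − (117 - x) = 17, so x' = 88.
Then Pb = 117 − 1·88 = 29 and Ps = 28/3 + (5/12)·88 = 46.
The subsidy expands output by 88 − 76 = 12 past the efficient level; on those units the gap between marginal cost and willingness to pay runs from 0 up to 17.
DWL = ½ × 17 × 12 = 102.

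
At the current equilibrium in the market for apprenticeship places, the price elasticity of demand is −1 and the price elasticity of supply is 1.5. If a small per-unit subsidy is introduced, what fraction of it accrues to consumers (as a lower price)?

Consumer share = 0.6

For a small subsidy around the equilibrium, the benefit split depends on the relative slopes, which at a point are proportional to the elasticities.
Buyer share = εs/(εs + |εd|) = 1.5/(1.5 + 1) = 0.6; seller share = |εd|/(εs + |εd|) = 0.4.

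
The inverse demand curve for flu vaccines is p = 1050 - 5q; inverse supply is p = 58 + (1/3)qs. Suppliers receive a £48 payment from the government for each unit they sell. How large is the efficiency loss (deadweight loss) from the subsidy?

Pre-subsidy: 1050 - 5q = 58 + (1/3)q gives q* = 186 and p* = 120.
With the subsidy, sellers receive ps = pb + 48 for each unit, where pb is the price buyers pay.
On the curves, pb = 1050 - 5q and ps = 58 + (1/3)q; the wedge ps − pb = 48 gives 58 + (1/3)q − (1050 - 5q) = 48, so q' = 195.
Then pb = 1050 − 5·195 = 75 and ps = 58 + (1/3)·195 = 123.
The subsidy expands output by 195 − 186 = 9 past the efficient level; on those units the gap between marginal cost and willingness to pay runs from 0 up to 48.
DWL = ½ × 48 × 9 = 216.

Deadweight loss = £216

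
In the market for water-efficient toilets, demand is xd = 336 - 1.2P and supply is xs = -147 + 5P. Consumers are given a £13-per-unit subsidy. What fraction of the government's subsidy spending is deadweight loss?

Pre-subsidy: 336 - 1.2P = -147 + 5P gives P* = 2415/31, x* = 7518/31.
With the rebate, buyers effectively pay Pb = Ps − 13, where Ps is the price sellers receive.
Demand in terms of Ps becomes xd = 336 − 1.2(Ps − 13) = 351.6 - 1.2Ps. Setting this equal to supply: 351.6 - 1.2Ps = -147 + 5Ps, so Ps = 2493/31.
Buyers pay Pb = 2493/31 − 13 = 2090/31; x' = -147 + 5·(2493/31) = 7908/31.
ΔCS = ½(7518/31 + 7908/31)(2415/31 − 2090/31) = 2506725/961; ΔPS = ½(7518/31 + 7908/31)(2493/31 − 2415/31) = 601614/961.
Government spending = 13 × 7908/31 = 102804/31.
DWL = ½ × 13 × (7908/31 − 7518/31) = 2535/31; fraction = (2535/31) / (102804/31) = 65/2636.

DWL / government spending = 65/2636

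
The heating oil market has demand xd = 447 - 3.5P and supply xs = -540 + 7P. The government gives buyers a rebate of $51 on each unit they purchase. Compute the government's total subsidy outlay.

Pre-subsidy: 447 - 3.5P = -540 + 7P gives P* = 94, x* = 118.
With the rebate, buyers effectively pay Pb = Ps − 51, where Ps is the price sellers receive.
Demand in terms of Ps becomes xd = 447 − 3.5(Ps − 51) = 625.5 - 3.5Ps. Setting this equal to supply: 625.5 - 3.5Ps = -540 + 7Ps, so Ps = 111.
Buyers pay Pb = 111 − 51 = 60; x' = -540 + 7·111 = 237.
Government outlay = subsidy × quantity = 51 × 237 = 12087.

Government cost = $12087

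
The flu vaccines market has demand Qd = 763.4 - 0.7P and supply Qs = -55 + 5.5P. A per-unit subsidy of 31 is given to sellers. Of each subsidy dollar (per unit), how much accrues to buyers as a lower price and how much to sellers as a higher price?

Buyers gain 27.5 per unit; sellers gain 3.5 per unit

Pre-subsidy: 763.4 - 0.7P = -55 + 5.5P gives P* = 132, Q* = 671.
With the subsidy, sellers receive Ps = Pb + 31 for each unit, where Pb is the price buyers pay.
Supply in terms of Pb becomes Qs = -55 + 5.5(Pb + 31) = 115.5 + 5.5Pb. Setting this equal to demand: 763.4 - 0.7Pb = 115.5 + 5.5Pb, so Pb = 104.5.
Sellers receive Ps = 104.5 + 31 = 135.5; Q' = 763.4 − 0.7·104.5 = 690.25.
Buyers' price falls by P* − Pb = 132 − 104.5 = 27.5; sellers' price rises by Ps − P* = 135.5 − 132 = 3.5.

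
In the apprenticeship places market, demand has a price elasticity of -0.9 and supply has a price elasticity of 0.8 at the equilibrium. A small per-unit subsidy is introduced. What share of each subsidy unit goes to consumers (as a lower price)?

For a small subsidy around the equilibrium, the benefit split depends on the relative slopes, which at a point are proportional to the elasticities.
Buyer share = εs/(εs + |εd|) = 0.8/(0.8 + 0.9) = 8/17; seller share = |εd|/(εs + |εd|) = 9/17.

Consumer share = 8/17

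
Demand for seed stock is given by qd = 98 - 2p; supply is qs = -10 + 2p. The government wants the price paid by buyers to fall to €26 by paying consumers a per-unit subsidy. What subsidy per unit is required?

At a buyer price of 26, quantity demanded is 98 − 2·26 = 46.
Sellers supply 46 only when they receive ps with -10 + 2·ps = 46, i.e. ps = 28.
s = ps − pb = 28 − 26 = 2.

Required subsidy s = €2 per unit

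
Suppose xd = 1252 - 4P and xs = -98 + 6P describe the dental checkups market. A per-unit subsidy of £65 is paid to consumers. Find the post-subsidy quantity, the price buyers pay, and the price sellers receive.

Pre-subsidy: 1252 - 4P = -98 + 6P gives P* = 135, x* = 712.
With the rebate, buyers effectively pay Pb = Ps − 65, where Ps is the price sellers receive.
Demand in terms of Ps becomes xd = 1252 − 4(Ps − 65) = 1512 - 4Ps. Setting this equal to supply: 1512 - 4Ps = -98 + 6Ps, so Ps = 161.
Buyers pay Pb = 161 − 65 = 96; x' = -98 + 6·161 = 868.

x' = 868; buyers pay £96; sellers receive £161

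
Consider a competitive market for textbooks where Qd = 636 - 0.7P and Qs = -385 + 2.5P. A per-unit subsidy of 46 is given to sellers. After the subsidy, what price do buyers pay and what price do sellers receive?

Pre-subsidy: 636 - 0.7P = -385 + 2.5P gives P* = 319.0625, Q* = 412.65625.
With the subsidy, sellers receive Ps = Pb + 46 for each unit, where Pb is the price buyers pay.
Supply in terms of Pb becomes Qs = -385 + 2.5(Pb + 46) = -270 + 2.5Pb. Setting this equal to demand: 636 - 0.7Pb = -270 + 2.5Pb, so Pb = 283.125.
Sellers receive Ps = 283.125 + 46 = 329.125; Q' = 636 − 0.7·283.125 = 437.8125.

Buyers pay 283.125; sellers receive 329.125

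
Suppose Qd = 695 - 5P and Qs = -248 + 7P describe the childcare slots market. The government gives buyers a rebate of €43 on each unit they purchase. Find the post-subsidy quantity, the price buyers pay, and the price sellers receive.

Pre-subsidy: 695 - 5P = -248 + 7P gives P* = 943/12, Q* = 3625/12.
With the rebate, buyers effectively pay Pb = Ps − 43, where Ps is the price sellers receive.
Demand in terms of Ps becomes Qd = 695 − 5(Ps − 43) = 910 - 5Ps. Setting this equal to supply: 910 - 5Ps = -248 + 7Ps, so Ps = 96.5.
Buyers pay Pb = 96.5 − 43 = 53.5; Q' = -248 + 7·96.5 = 427.5.

Q' = 427.5; buyers pay €53.5; sellers receive €96.5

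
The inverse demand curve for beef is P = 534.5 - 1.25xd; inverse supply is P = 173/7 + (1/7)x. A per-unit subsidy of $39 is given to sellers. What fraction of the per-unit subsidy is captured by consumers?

Consumer share = 35/39

Pre-subsidy: 534.5 - 1.25x = 173/7 + (1/7)x gives x* = 366 and P* = 77.
With the subsidy, sellers receive Ps = Pb + 39 for each unit, where Pb is the price buyers pay.
On the curves, Pb = 534.5 - 1.25x and Ps = 173/7 + (1/7)x; the wedge Ps − Pb = 39 gives 173/7 + (1/7)x − (534.5 - 1.25x) = 39, so x' = 394.
Then Pb = 534.5 − 1.25·394 = 42 and Ps = 173/7 + (1/7)·394 = 81.
Buyers' price falls by P* − Pb = 77 − 42 = 35; sellers' price rises by Ps − P* = 81 − 77 = 4.
So consumers capture 35/39 = 35/39 of each unit of subsidy.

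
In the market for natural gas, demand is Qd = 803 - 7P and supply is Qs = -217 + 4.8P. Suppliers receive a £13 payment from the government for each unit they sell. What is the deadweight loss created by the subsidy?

Deadweight loss = 14196/59

Pre-subsidy: 803 - 7P = -217 + 4.8P gives P* = 5100/59, Q* = 11677/59.
With the subsidy, sellers receive Ps = Pb + 13 for each unit, where Pb is the price buyers pay.
Supply in terms of Pb becomes Qs = -217 + 4.8(Pb + 13) = -154.6 + 4.8Pb. Setting this equal to demand: 803 - 7Pb = -154.6 + 4.8Pb, so Pb = 4788/59.
Sellers receive Ps = 4788/59 + 13 = 5555/59; Q' = 803 − 7·(4788/59) = 13861/59.
The subsidy expands output by 13861/59 − 11677/59 = 2184/59 past the efficient level; on those units the gap between marginal cost and willingness to pay runs from 0 up to 13.
DWL = ½ × 13 × 2184/59 = 14196/59.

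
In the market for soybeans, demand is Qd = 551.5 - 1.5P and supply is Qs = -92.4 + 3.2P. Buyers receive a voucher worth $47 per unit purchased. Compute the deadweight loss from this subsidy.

Pre-subsidy: 551.5 - 1.5P = -92.4 + 3.2P gives P* = 137, Q* = 346.
With the rebate, buyers effectively pay Pb = Ps − 47, where Ps is the price sellers receive.
Demand in terms of Ps becomes Qd = 551.5 − 1.5(Ps − 47) = 622 - 1.5Ps. Setting this equal to supply: 622 - 1.5Ps = -92.4 + 3.2Ps, so Ps = 152.
Buyers pay Pb = 152 − 47 = 105; Q' = -92.4 + 3.2·152 = 394.
The subsidy expands output by 394 − 346 = 48 past the efficient level; on those units the gap between marginal cost and willingness to pay runs from 0 up to 47.
DWL = ½ × 47 × 48 = 1128.

Deadweight loss = $1128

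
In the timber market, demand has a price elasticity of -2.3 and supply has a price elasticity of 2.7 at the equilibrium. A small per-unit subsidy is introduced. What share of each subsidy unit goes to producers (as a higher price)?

For a small subsidy around the equilibrium, the benefit split depends on the relative slopes, which at a point are proportional to the elasticities.
Buyer share = εs/(εs + |εd|) = 2.7/(2.7 + 2.3) = 0.54; seller share = |εd|/(εs + |εd|) = 0.46.
So producers capture 0.46 of the subsidy.

Producer share = 0.46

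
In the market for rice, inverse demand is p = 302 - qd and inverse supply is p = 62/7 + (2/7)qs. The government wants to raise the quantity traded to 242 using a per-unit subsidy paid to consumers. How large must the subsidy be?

Required subsidy s = 18 per unit

At q = 242, from the demand curve buyers pay pb = 302 − 1·242 = 60; from the supply curve sellers need ps = 62/7 + (2/7)·242 = 78.
The subsidy must fill the gap: s = ps − pb = 78 − 60 = 18.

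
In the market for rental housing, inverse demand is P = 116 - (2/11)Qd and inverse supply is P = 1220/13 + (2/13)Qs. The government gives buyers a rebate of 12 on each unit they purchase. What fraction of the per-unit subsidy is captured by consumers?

Pre-subsidy: 116 - (2/11)Q = 1220/13 + (2/13)Q gives Q* = 66 and P* = 104.
With the rebate, buyers effectively pay Pb = Ps − 12, where Ps is the price sellers receive.
On the curves, Pb = 116 - (2/11)Q and Ps = 1220/13 + (2/13)Q; the wedge Ps − Pb = 12 gives 1220/13 + (2/13)Q − (116 - (2/11)Q) = 12, so Q' = 101.75.
Then Pb = 116 − (2/11)·101.75 = 97.5 and Ps = 1220/13 + (2/13)·101.75 = 109.5.
Buyers' price falls by P* − Pb = 104 − 97.5 = 6.5; sellers' price rises by Ps − P* = 109.5 − 104 = 5.5.
So consumers capture 6.5/12 = 13/24 of each unit of subsidy.

Consumer share = 13/24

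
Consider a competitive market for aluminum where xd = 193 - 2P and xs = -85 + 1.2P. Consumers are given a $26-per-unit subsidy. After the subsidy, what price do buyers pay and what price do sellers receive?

Pre-subsidy: 193 - 2P = -85 + 1.2P gives P* = 86.875, x* = 19.25.
With the rebate, buyers effectively pay Pb = Ps − 26, where Ps is the price sellers receive.
Demand in terms of Ps becomes xd = 193 − 2(Ps − 26) = 245 - 2Ps. Setting this equal to supply: 245 - 2Ps = -85 + 1.2Ps, so Ps = 103.125.
Buyers pay Pb = 103.125 − 26 = 77.125; x' = -85 + 1.2·103.125 = 38.75.

Buyers pay $77.125; sellers receive $103.125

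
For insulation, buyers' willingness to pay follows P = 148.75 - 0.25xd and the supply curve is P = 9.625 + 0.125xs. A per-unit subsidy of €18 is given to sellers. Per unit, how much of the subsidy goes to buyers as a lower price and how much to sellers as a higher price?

Pre-subsidy: 148.75 - 0.25x = 9.625 + 0.125x gives x* = 371 and P* = 56.
With the subsidy, sellers receive Ps = Pb + 18 for each unit, where Pb is the price buyers pay.
On the curves, Pb = 148.75 - 0.25x and Ps = 9.625 + 0.125x; the wedge Ps − Pb = 18 gives 9.625 + 0.125x − (148.75 - 0.25x) = 18, so x' = 419.
Then Pb = 148.75 − 0.25·419 = 44 and Ps = 9.625 + 0.125·419 = 62.
Buyers' price falls by P* − Pb = 56 − 44 = 12; sellers' price rises by Ps − P* = 62 − 56 = 6.

Buyers gain €12 per unit; sellers gain €6 per unit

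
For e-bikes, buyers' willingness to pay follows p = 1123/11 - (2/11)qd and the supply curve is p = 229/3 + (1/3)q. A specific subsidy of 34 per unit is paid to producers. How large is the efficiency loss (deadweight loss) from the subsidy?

Pre-subsidy: 1123/11 - (2/11)q = 229/3 + (1/3)q gives q* = 50 and p* = 93.
With the subsidy, sellers receive ps = pb + 34 for each unit, where pb is the price buyers pay.
On the curves, pb = 1123/11 - (2/11)q and ps = 229/3 + (1/3)q; the wedge ps − pb = 34 gives 229/3 + (1/3)q − (1123/11 - (2/11)q) = 34, so q' = 116.
Then pb = 1123/11 − (2/11)·116 = 81 and ps = 229/3 + (1/3)·116 = 115.
The subsidy expands output by 116 − 50 = 66 past the efficient level; on those units the gap between marginal cost and willingness to pay runs from 0 up to 34.
DWL = ½ × 34 × 66 = 1122.

Deadweight loss = 1122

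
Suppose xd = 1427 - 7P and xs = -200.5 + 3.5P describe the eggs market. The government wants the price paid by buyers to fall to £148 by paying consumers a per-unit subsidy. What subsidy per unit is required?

At a buyer price of 148, quantity demanded is 1427 − 7·148 = 391.
Sellers supply 391 only when they receive Ps with -200.5 + 3.5·Ps = 391, i.e. Ps = 169.
s = Ps − Pb = 169 − 148 = 21.

Required subsidy s = £21 per unit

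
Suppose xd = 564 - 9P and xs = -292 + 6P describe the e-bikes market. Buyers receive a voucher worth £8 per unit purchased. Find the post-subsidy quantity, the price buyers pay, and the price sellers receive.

Pre-subsidy: 564 - 9P = -292 + 6P gives P* = 856/15, x* = 50.4.
With the rebate, buyers effectively pay Pb = Ps − 8, where Ps is the price sellers receive.
Demand in terms of Ps becomes xd = 564 − 9(Ps − 8) = 636 - 9Ps. Setting this equal to supply: 636 - 9Ps = -292 + 6Ps, so Ps = 928/15.
Buyers pay Pb = 928/15 − 8 = 808/15; x' = -292 + 6·(928/15) = 79.2.

x' = 79.2; buyers pay 808/15; sellers receive 928/15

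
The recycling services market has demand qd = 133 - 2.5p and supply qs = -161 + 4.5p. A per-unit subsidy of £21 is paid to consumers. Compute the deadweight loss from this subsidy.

Deadweight loss = £354.375

Pre-subsidy: 133 - 2.5p = -161 + 4.5p gives p* = 42, q* = 28.
With the rebate, buyers effectively pay pb = ps − 21, where ps is the price sellers receive.
Demand in terms of ps becomes qd = 133 − 2.5(ps − 21) = 185.5 - 2.5ps. Setting this equal to supply: 185.5 - 2.5ps = -161 + 4.5ps, so ps = 49.5.
Buyers pay pb = 49.5 − 21 = 28.5; q' = -161 + 4.5·49.5 = 61.75.
The subsidy expands output by 61.75 − 28 = 33.75 past the efficient level; on those units the gap between marginal cost and willingness to pay runs from 0 up to 21.
DWL = ½ × 21 × 33.75 = 354.375.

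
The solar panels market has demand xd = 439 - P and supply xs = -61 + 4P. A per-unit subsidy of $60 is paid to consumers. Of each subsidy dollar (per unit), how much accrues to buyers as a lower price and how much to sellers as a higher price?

Buyers gain $48 per unit; sellers gain $12 per unit

Pre-subsidy: 439 - P = -61 + 4P gives P* = 100, x* = 339.
With the rebate, buyers effectively pay Pb = Ps − 60, where Ps is the price sellers receive.
Demand in terms of Ps becomes xd = 439 − 1(Ps − 60) = 499 - Ps. Setting this equal to supply: 499 - Ps = -61 + 4Ps, so Ps = 112.
Buyers pay Pb = 112 − 60 = 52; x' = -61 + 4·112 = 387.
Buyers' price falls by P* − Pb = 100 − 52 = 48; sellers' price rises by Ps − P* = 112 − 100 = 12.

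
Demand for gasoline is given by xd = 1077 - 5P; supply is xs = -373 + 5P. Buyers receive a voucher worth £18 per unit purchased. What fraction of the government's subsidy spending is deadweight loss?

Pre-subsidy: 1077 - 5P = -373 + 5P gives P* = 145, x* = 352.
With the rebate, buyers effectively pay Pb = Ps − 18, where Ps is the price sellers receive.
Demand in terms of Ps becomes xd = 1077 − 5(Ps − 18) = 1167 - 5Ps. Setting this equal to supply: 1167 - 5Ps = -373 + 5Ps, so Ps = 154.
Buyers pay Pb = 154 − 18 = 136; x' = -373 + 5·154 = 397.
ΔCS = ½(352 + 397)(145 − 136) = 3370.5; ΔPS = ½(352 + 397)(154 − 145) = 3370.5.
Government spending = 18 × 397 = 7146.
DWL = ½ × 18 × (397 − 352) = 405; fraction = 405 / 7146 = 45/794.

DWL / government spending = 45/794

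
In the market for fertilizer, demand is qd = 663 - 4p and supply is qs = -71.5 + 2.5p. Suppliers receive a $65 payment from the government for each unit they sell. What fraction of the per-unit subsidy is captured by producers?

Producer share = 8/13

Pre-subsidy: 663 - 4p = -71.5 + 2.5p gives p* = 113, q* = 211.
With the subsidy, sellers receive ps = pb + 65 for each unit, where pb is the price buyers pay.
Supply in terms of pb becomes qs = -71.5 + 2.5(pb + 65) = 91 + 2.5pb. Setting this equal to demand: 663 - 4pb = 91 + 2.5pb, so pb = 88.
Sellers receive ps = 88 + 65 = 153; q' = 663 − 4·88 = 311.
Buyers' price falls by p* − pb = 113 − 88 = 25; sellers' price rises by ps − p* = 153 − 113 = 40.
So producers capture 40/65 = 8/13 of each unit of subsidy.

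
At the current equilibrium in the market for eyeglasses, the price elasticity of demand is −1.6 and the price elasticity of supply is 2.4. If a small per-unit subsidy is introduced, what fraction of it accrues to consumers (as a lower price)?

Consumer share = 0.6

For a small subsidy around the equilibrium, the benefit split depends on the relative slopes, which at a point are proportional to the elasticities.
Buyer share = εs/(εs + |εd|) = 2.4/(2.4 + 1.6) = 0.6; seller share = |εd|/(εs + |εd|) = 0.4.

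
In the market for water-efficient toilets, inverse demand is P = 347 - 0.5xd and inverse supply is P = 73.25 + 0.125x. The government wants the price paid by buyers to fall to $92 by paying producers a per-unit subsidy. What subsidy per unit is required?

Required subsidy s = $45 per unit

At a buyer price of 92, quantity demanded is 694 − 2·92 = 510.
Sellers supply 510 only when they receive Ps = 73.25 + 0.125·510 = 137.
s = Ps − Pb = 137 − 92 = 45.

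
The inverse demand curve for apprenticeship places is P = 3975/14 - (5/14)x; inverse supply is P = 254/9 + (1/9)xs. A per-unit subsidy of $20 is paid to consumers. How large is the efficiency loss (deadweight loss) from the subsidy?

Deadweight loss = 25200/59

Pre-subsidy: 3975/14 - (5/14)x = 254/9 + (1/9)x gives x* = 32219/59 and P* = 5245/59.
With the rebate, buyers effectively pay Pb = Ps − 20, where Ps is the price sellers receive.
On the curves, Pb = 3975/14 - (5/14)x and Ps = 254/9 + (1/9)x; the wedge Ps − Pb = 20 gives 254/9 + (1/9)x − (3975/14 - (5/14)x) = 20, so x' = 34739/59.
Then Pb = 3975/14 − (5/14)·(34739/59) = 4345/59 and Ps = 254/9 + (1/9)·(34739/59) = 5525/59.
The subsidy expands output by 34739/59 − 32219/59 = 2520/59 past the efficient level; on those units the gap between marginal cost and willingness to pay runs from 0 up to 20.
DWL = ½ × 20 × 2520/59 = 25200/59.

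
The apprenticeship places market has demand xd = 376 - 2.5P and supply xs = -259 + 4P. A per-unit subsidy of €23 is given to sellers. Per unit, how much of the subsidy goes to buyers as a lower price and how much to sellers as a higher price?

Buyers gain 184/13 per unit; sellers gain 115/13 per unit

Pre-subsidy: 376 - 2.5P = -259 + 4P gives P* = 1270/13, x* = 1713/13.
With the subsidy, sellers receive Ps = Pb + 23 for each unit, where Pb is the price buyers pay.
Supply in terms of Pb becomes xs = -259 + 4(Pb + 23) = -167 + 4Pb. Setting this equal to demand: 376 - 2.5Pb = -167 + 4Pb, so Pb = 1086/13.
Sellers receive Ps = 1086/13 + 23 = 1385/13; x' = 376 − 2.5·(1086/13) = 2173/13.
Buyers' price falls by P* − Pb = 1270/13 − 1086/13 = 184/13; sellers' price rises by Ps − P* = 1385/13 − 1270/13 = 115/13.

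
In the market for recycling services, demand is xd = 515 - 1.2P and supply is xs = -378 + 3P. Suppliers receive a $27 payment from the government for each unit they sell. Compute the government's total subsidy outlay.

Government cost = $7641

Pre-subsidy: 515 - 1.2P = -378 + 3P gives P* = 4465/21, x* = 1819/7.
With the subsidy, sellers receive Ps = Pb + 27 for each unit, where Pb is the price buyers pay.
Supply in terms of Pb becomes xs = -378 + 3(Pb + 27) = -297 + 3Pb. Setting this equal to demand: 515 - 1.2Pb = -297 + 3Pb, so Pb = 580/3.
Sellers receive Ps = 580/3 + 27 = 661/3; x' = 515 − 1.2·(580/3) = 283.
Government outlay = subsidy × quantity = 27 × 283 = 7641.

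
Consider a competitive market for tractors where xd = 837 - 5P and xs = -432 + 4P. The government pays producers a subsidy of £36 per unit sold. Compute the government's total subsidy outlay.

Government cost = £7632

Pre-subsidy: 837 - 5P = -432 + 4P gives P* = 141, x* = 132.
With the subsidy, sellers receive Ps = Pb + 36 for each unit, where Pb is the price buyers pay.
Supply in terms of Pb becomes xs = -432 + 4(Pb + 36) = -288 + 4Pb. Setting this equal to demand: 837 - 5Pb = -288 + 4Pb, so Pb = 125.
Sellers receive Ps = 125 + 36 = 161; x' = 837 − 5·125 = 212.
Government outlay = subsidy × quantity = 36 × 212 = 7632.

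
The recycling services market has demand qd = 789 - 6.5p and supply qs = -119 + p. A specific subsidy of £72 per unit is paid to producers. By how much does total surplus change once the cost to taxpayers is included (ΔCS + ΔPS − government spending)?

Net change in total surplus = -£2246.4

Pre-subsidy: 789 - 6.5p = -119 + p gives p* = 1816/15, q* = 31/15.
With the subsidy, sellers receive ps = pb + 72 for each unit, where pb is the price buyers pay.
Supply in terms of pb becomes qs = -119 + 1(pb + 72) = -47 + pb. Setting this equal to demand: 789 - 6.5pb = -47 + pb, so pb = 1672/15.
Sellers receive ps = 1672/15 + 72 = 2752/15; q' = 789 − 6.5·(1672/15) = 967/15.
ΔCS = ½(31/15 + 967/15)(1816/15 − 1672/15) = 319.36; ΔPS = ½(31/15 + 967/15)(2752/15 − 1816/15) = 2075.84.
Government spending = 72 × 967/15 = 4641.6.
Net change = 319.36 + 2075.84 − 4641.6 = -2246.4. The loss equals the DWL triangle ½·72·62.4.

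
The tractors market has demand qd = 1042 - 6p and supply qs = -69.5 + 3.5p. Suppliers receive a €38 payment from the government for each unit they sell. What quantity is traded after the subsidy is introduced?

Pre-subsidy: 1042 - 6p = -69.5 + 3.5p gives p* = 117, q* = 340.
With the subsidy, sellers receive ps = pb + 38 for each unit, where pb is the price buyers pay.
Supply in terms of pb becomes qs = -69.5 + 3.5(pb + 38) = 63.5 + 3.5pb. Setting this equal to demand: 1042 - 6pb = 63.5 + 3.5pb, so pb = 103.
Sellers receive ps = 103 + 38 = 141; q' = 1042 − 6·103 = 424.

q' = 424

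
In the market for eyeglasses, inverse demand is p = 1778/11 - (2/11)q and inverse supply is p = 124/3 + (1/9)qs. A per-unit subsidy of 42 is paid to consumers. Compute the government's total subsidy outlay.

Pre-subsidy: 1778/11 - (2/11)q = 124/3 + (1/9)q gives q* = 11910/29 and p* = 2522/29.
With the rebate, buyers effectively pay pb = ps − 42, where ps is the price sellers receive.
On the curves, pb = 1778/11 - (2/11)q and ps = 124/3 + (1/9)q; the wedge ps − pb = 42 gives 124/3 + (1/9)q − (1778/11 - (2/11)q) = 42, so q' = 16068/29.
Then pb = 1778/11 − (2/11)·(16068/29) = 1766/29 and ps = 124/3 + (1/9)·(16068/29) = 2984/29.
Government outlay = subsidy × quantity = 42 × 16068/29 = 674856/29.

Government cost = 674856/29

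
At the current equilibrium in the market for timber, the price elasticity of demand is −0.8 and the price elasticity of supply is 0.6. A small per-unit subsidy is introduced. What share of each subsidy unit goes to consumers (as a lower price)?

For a small subsidy around the equilibrium, the benefit split depends on the relative slopes, which at a point are proportional to the elasticities.
Buyer share = εs/(εs + |εd|) = 0.6/(0.6 + 0.8) = 3/7; seller share = |εd|/(εs + |εd|) = 4/7.

Consumer share = 3/7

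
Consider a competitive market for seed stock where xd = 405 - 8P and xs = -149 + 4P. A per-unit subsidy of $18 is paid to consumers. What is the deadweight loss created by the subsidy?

Deadweight loss = $432

Pre-subsidy: 405 - 8P = -149 + 4P gives P* = 277/6, x* = 107/3.
With the rebate, buyers effectively pay Pb = Ps − 18, where Ps is the price sellers receive.
Demand in terms of Ps becomes xd = 405 − 8(Ps − 18) = 549 - 8Ps. Setting this equal to supply: 549 - 8Ps = -149 + 4Ps, so Ps = 349/6.
Buyers pay Pb = 349/6 − 18 = 241/6; x' = -149 + 4·(349/6) = 251/3.
The subsidy expands output by 251/3 − 107/3 = 48 past the efficient level; on those units the gap between marginal cost and willingness to pay runs from 0 up to 18.
DWL = ½ × 18 × 48 = 432.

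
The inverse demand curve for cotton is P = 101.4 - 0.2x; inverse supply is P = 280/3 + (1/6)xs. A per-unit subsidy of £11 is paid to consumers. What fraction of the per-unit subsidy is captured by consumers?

Consumer share = 6/11

Pre-subsidy: 101.4 - 0.2x = 280/3 + (1/6)x gives x* = 22 and P* = 97.
With the rebate, buyers effectively pay Pb = Ps − 11, where Ps is the price sellers receive.
On the curves, Pb = 101.4 - 0.2x and Ps = 280/3 + (1/6)x; the wedge Ps − Pb = 11 gives 280/3 + (1/6)x − (101.4 - 0.2x) = 11, so x' = 52.
Then Pb = 101.4 − 0.2·52 = 91 and Ps = 280/3 + (1/6)·52 = 102.
Buyers' price falls by P* − Pb = 97 − 91 = 6; sellers' price rises by Ps − P* = 102 − 97 = 5.
So consumers capture 6/11 = 6/11 of each unit of subsidy.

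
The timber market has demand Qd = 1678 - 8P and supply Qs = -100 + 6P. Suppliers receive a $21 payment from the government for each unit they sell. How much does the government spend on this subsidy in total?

Government cost = $15414

Pre-subsidy: 1678 - 8P = -100 + 6P gives P* = 127, Q* = 662.
With the subsidy, sellers receive Ps = Pb + 21 for each unit, where Pb is the price buyers pay.
Supply in terms of Pb becomes Qs = -100 + 6(Pb + 21) = 26 + 6Pb. Setting this equal to demand: 1678 - 8Pb = 26 + 6Pb, so Pb = 118.
Sellers receive Ps = 118 + 21 = 139; Q' = 1678 − 8·118 = 734.
Government outlay = subsidy × quantity = 21 × 734 = 15414.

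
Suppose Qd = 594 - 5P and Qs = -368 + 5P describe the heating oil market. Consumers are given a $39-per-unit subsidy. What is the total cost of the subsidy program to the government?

Pre-subsidy: 594 - 5P = -368 + 5P gives P* = 96.2, Q* = 113.
With the rebate, buyers effectively pay Pb = Ps − 39, where Ps is the price sellers receive.
Demand in terms of Ps becomes Qd = 594 − 5(Ps − 39) = 789 - 5Ps. Setting this equal to supply: 789 - 5Ps = -368 + 5Ps, so Ps = 115.7.
Buyers pay Pb = 115.7 − 39 = 76.7; Q' = -368 + 5·115.7 = 210.5.
Government outlay = subsidy × quantity = 39 × 210.5 = 8209.5.

Government cost = $8209.5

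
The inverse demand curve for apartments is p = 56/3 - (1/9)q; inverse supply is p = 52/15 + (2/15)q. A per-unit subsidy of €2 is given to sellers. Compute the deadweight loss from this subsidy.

Pre-subsidy: 56/3 - (1/9)q = 52/15 + (2/15)q gives q* = 684/11 and p* = 388/33.
With the subsidy, sellers receive ps = pb + 2 for each unit, where pb is the price buyers pay.
On the curves, pb = 56/3 - (1/9)q and ps = 52/15 + (2/15)q; the wedge ps − pb = 2 gives 52/15 + (2/15)q − (56/3 - (1/9)q) = 2, so q' = 774/11.
Then pb = 56/3 − (1/9)·(774/11) = 358/33 and ps = 52/15 + (2/15)·(774/11) = 424/33.
The subsidy expands output by 774/11 − 684/11 = 90/11 past the efficient level; on those units the gap between marginal cost and willingness to pay runs from 0 up to 2.
DWL = ½ × 2 × 90/11 = 90/11.

Deadweight loss = 90/11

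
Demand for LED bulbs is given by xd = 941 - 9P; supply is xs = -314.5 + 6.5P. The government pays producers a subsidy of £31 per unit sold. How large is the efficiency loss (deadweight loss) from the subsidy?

Pre-subsidy: 941 - 9P = -314.5 + 6.5P gives P* = 81, x* = 212.
With the subsidy, sellers receive Ps = Pb + 31 for each unit, where Pb is the price buyers pay.
Supply in terms of Pb becomes xs = -314.5 + 6.5(Pb + 31) = -113 + 6.5Pb. Setting this equal to demand: 941 - 9Pb = -113 + 6.5Pb, so Pb = 68.
Sellers receive Ps = 68 + 31 = 99; x' = 941 − 9·68 = 329.
The subsidy expands output by 329 − 212 = 117 past the efficient level; on those units the gap between marginal cost and willingness to pay runs from 0 up to 31.
DWL = ½ × 31 × 117 = 1813.5.

Deadweight loss = £1813.5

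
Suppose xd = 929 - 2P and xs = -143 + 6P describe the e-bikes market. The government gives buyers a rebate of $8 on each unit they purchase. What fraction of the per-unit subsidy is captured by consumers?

Consumer share = 0.75

Pre-subsidy: 929 - 2P = -143 + 6P gives P* = 134, x* = 661.
With the rebate, buyers effectively pay Pb = Ps − 8, where Ps is the price sellers receive.
Demand in terms of Ps becomes xd = 929 − 2(Ps − 8) = 945 - 2Ps. Setting this equal to supply: 945 - 2Ps = -143 + 6Ps, so Ps = 136.
Buyers pay Pb = 136 − 8 = 128; x' = -143 + 6·136 = 673.
Buyers' price falls by P* − Pb = 134 − 128 = 6; sellers' price rises by Ps − P* = 136 − 134 = 2.
So consumers capture 6/8 = 0.75 of each unit of subsidy.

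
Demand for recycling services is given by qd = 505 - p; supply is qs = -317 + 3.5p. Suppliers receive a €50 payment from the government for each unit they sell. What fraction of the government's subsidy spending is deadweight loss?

DWL / government spending = 175/3251

Pre-subsidy: 505 - p = -317 + 3.5p gives p* = 548/3, q* = 967/3.
With the subsidy, sellers receive ps = pb + 50 for each unit, where pb is the price buyers pay.
Supply in terms of pb becomes qs = -317 + 3.5(pb + 50) = -142 + 3.5pb. Setting this equal to demand: 505 - pb = -142 + 3.5pb, so pb = 1294/9.
Sellers receive ps = 1294/9 + 50 = 1744/9; q' = 505 − 1·(1294/9) = 3251/9.
ΔCS = ½(967/3 + 3251/9)(548/3 − 1294/9) = 1076600/81; ΔPS = ½(967/3 + 3251/9)(1744/9 − 548/3) = 307600/81.
Government spending = 50 × 3251/9 = 162550/9.
DWL = ½ × 50 × (3251/9 − 967/3) = 8750/9; fraction = (8750/9) / (162550/9) = 175/3251.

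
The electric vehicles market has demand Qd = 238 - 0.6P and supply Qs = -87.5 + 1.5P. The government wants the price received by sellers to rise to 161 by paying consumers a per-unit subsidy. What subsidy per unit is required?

Required subsidy s = 21 per unit

At a seller price of 161, quantity supplied is -87.5 + 1.5·161 = 154.
Buyers absorb 154 only when they pay Pb with 238 − 0.6·Pb = 154, i.e. Pb = 140.
s = Ps − Pb = 161 − 140 = 21.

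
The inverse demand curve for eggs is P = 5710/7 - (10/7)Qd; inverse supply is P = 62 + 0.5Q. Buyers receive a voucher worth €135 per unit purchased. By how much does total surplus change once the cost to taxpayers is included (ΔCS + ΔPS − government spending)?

Pre-subsidy: 5710/7 - (10/7)Q = 62 + 0.5Q gives Q* = 10552/27 and P* = 6950/27.
With the rebate, buyers effectively pay Pb = Ps − 135, where Ps is the price sellers receive.
On the curves, Pb = 5710/7 - (10/7)Q and Ps = 62 + 0.5Q; the wedge Ps − Pb = 135 gives 62 + 0.5Q − (5710/7 - (10/7)Q) = 135, so Q' = 12442/27.
Then Pb = 5710/7 − (10/7)·(12442/27) = 4250/27 and Ps = 62 + 0.5·(12442/27) = 7895/27.
ΔCS = ½(10552/27 + 12442/27)(6950/27 − 4250/27) = 1149700/27; ΔPS = ½(10552/27 + 12442/27)(7895/27 − 6950/27) = 402395/27.
Government spending = 135 × 12442/27 = 62210.
Net change = 1149700/27 + 402395/27 − 62210 = -4725. The loss equals the DWL triangle ½·135·70.

Net change in total surplus = -€4725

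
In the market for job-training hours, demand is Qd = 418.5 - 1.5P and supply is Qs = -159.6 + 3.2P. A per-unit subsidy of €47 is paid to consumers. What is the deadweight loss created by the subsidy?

Deadweight loss = €1128

Pre-subsidy: 418.5 - 1.5P = -159.6 + 3.2P gives P* = 123, Q* = 234.
With the rebate, buyers effectively pay Pb = Ps − 47, where Ps is the price sellers receive.
Demand in terms of Ps becomes Qd = 418.5 − 1.5(Ps − 47) = 489 - 1.5Ps. Setting this equal to supply: 489 - 1.5Ps = -159.6 + 3.2Ps, so Ps = 138.
Buyers pay Pb = 138 − 47 = 91; Q' = -159.6 + 3.2·138 = 282.
The subsidy expands output by 282 − 234 = 48 past the efficient level; on those units the gap between marginal cost and willingness to pay runs from 0 up to 47.
DWL = ½ × 47 × 48 = 1128.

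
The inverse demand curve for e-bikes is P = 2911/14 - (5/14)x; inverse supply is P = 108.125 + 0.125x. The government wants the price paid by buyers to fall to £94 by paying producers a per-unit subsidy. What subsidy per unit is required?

Required subsidy s = £54 per unit

At a buyer price of 94, quantity demanded is 582.2 − 2.8·94 = 319.
Sellers supply 319 only when they receive Ps = 108.125 + 0.125·319 = 148.
s = Ps − Pb = 148 − 94 = 54.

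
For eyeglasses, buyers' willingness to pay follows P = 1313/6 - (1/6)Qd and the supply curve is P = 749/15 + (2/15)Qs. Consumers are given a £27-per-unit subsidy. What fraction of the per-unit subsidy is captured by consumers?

Pre-subsidy: 1313/6 - (1/6)Q = 749/15 + (2/15)Q gives Q* = 563 and P* = 125.
With the rebate, buyers effectively pay Pb = Ps − 27, where Ps is the price sellers receive.
On the curves, Pb = 1313/6 - (1/6)Q and Ps = 749/15 + (2/15)Q; the wedge Ps − Pb = 27 gives 749/15 + (2/15)Q − (1313/6 - (1/6)Q) = 27, so Q' = 653.
Then Pb = 1313/6 − (1/6)·653 = 110 and Ps = 749/15 + (2/15)·653 = 137.
Buyers' price falls by P* − Pb = 125 − 110 = 15; sellers' price rises by Ps − P* = 137 − 125 = 12.
So consumers capture 15/27 = 5/9 of each unit of subsidy.

Consumer share = 5/9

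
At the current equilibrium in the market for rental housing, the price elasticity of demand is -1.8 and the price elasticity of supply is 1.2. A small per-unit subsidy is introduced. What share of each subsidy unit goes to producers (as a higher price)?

For a small subsidy around the equilibrium, the benefit split depends on the relative slopes, which at a point are proportional to the elasticities.
Buyer share = εs/(εs + |εd|) = 1.2/(1.2 + 1.8) = 0.4; seller share = |εd|/(εs + |εd|) = 0.6.
So producers capture 0.6 of the subsidy.

Producer share = 0.6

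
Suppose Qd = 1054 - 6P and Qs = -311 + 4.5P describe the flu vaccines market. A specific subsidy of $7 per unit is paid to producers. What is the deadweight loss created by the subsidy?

Pre-subsidy: 1054 - 6P = -311 + 4.5P gives P* = 130, Q* = 274.
With the subsidy, sellers receive Ps = Pb + 7 for each unit, where Pb is the price buyers pay.
Supply in terms of Pb becomes Qs = -311 + 4.5(Pb + 7) = -279.5 + 4.5Pb. Setting this equal to demand: 1054 - 6Pb = -279.5 + 4.5Pb, so Pb = 127.
Sellers receive Ps = 127 + 7 = 134; Q' = 1054 − 6·127 = 292.
The subsidy expands output by 292 − 274 = 18 past the efficient level; on those units the gap between marginal cost and willingness to pay runs from 0 up to 7.
DWL = ½ × 7 × 18 = 63.

Deadweight loss = $63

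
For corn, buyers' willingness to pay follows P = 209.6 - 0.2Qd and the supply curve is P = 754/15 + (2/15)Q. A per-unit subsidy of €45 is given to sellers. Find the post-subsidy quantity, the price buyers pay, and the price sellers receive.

Q' = 613; buyers pay €87; sellers receive €132

Pre-subsidy: 209.6 - 0.2Q = 754/15 + (2/15)Q gives Q* = 478 and P* = 114.
With the subsidy, sellers receive Ps = Pb + 45 for each unit, where Pb is the price buyers pay.
On the curves, Pb = 209.6 - 0.2Q and Ps = 754/15 + (2/15)Q; the wedge Ps − Pb = 45 gives 754/15 + (2/15)Q − (209.6 - 0.2Q) = 45, so Q' = 613.
Then Pb = 209.6 − 0.2·613 = 87 and Ps = 754/15 + (2/15)·613 = 132.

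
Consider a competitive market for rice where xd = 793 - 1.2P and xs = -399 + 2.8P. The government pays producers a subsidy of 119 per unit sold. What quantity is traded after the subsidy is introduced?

Pre-subsidy: 793 - 1.2P = -399 + 2.8P gives P* = 298, x* = 435.4.
With the subsidy, sellers receive Ps = Pb + 119 for each unit, where Pb is the price buyers pay.
Supply in terms of Pb becomes xs = -399 + 2.8(Pb + 119) = -65.8 + 2.8Pb. Setting this equal to demand: 793 - 1.2Pb = -65.8 + 2.8Pb, so Pb = 214.7.
Sellers receive Ps = 214.7 + 119 = 333.7; x' = 793 − 1.2·214.7 = 535.36.

x' = 535.36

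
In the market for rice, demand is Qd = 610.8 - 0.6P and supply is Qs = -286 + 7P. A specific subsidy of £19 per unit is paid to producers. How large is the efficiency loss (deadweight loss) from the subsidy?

Deadweight loss = £99.75

Pre-subsidy: 610.8 - 0.6P = -286 + 7P gives P* = 118, Q* = 540.
With the subsidy, sellers receive Ps = Pb + 19 for each unit, where Pb is the price buyers pay.
Supply in terms of Pb becomes Qs = -286 + 7(Pb + 19) = -153 + 7Pb. Setting this equal to demand: 610.8 - 0.6Pb = -153 + 7Pb, so Pb = 100.5.
Sellers receive Ps = 100.5 + 19 = 119.5; Q' = 610.8 − 0.6·100.5 = 550.5.
The subsidy expands output by 550.5 − 540 = 10.5 past the efficient level; on those units the gap between marginal cost and willingness to pay runs from 0 up to 19.
DWL = ½ × 19 × 10.5 = 99.75.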